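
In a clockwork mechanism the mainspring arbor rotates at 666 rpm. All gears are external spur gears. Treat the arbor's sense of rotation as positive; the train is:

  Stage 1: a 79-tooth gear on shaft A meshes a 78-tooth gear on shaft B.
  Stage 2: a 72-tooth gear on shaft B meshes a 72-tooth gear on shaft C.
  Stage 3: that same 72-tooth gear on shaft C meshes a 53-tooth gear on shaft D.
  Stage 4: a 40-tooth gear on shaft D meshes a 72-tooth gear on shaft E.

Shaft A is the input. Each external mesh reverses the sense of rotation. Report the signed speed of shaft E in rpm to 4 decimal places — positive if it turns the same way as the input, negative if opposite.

Stage 1 [79T→78T]: ω = 666.0000×79/78 = 674.5385 rpm, dir flips to −; running = −674.5385
Stage 2 [72T→72T]: ω = 674.5385×72/72 = 674.5385 rpm, dir flips to +; running = +674.5385
Stage 3 [72T→53T]: ω = 674.5385×72/53 = 916.3541 rpm, dir flips to −; running = −916.3541
Stage 4 [40T→72T]: ω = 916.3541×40/72 = 509.0856 rpm, dir flips to +; running = +509.0856

+509.0856 rpm (same as input, |ω| = 509.0856 rpm)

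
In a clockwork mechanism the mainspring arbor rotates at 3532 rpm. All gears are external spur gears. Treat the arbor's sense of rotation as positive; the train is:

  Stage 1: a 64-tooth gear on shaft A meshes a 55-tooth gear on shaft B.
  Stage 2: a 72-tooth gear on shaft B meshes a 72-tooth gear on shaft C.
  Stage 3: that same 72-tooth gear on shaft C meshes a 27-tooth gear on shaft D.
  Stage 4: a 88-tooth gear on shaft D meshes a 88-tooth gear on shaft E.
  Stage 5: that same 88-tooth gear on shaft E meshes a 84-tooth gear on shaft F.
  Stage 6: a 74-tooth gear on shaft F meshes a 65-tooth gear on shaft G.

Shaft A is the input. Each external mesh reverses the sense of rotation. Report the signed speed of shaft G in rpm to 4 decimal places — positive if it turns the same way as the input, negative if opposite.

+13071.5913 rpm (same as input, |ω| = 13071.5913 rpm)

Stage 1 [64T→55T]: ω = 3532.0000×64/55 = 4109.9636 rpm, dir flips to −; running = −4109.9636
Stage 2 [72T→72T]: ω = 4109.9636×72/72 = 4109.9636 rpm, dir flips to +; running = +4109.9636
Stage 3 [72T→27T]: ω = 4109.9636×72/27 = 10959.9030 rpm, dir flips to −; running = −10959.9030
Stage 4 [88T→88T]: ω = 10959.9030×88/88 = 10959.9030 rpm, dir flips to +; running = +10959.9030
Stage 5 [88T→84T]: ω = 10959.9030×88/84 = 11481.8032 rpm, dir flips to −; running = −11481.8032
Stage 6 [74T→65T]: ω = 11481.8032×74/65 = 13071.5913 rpm, dir flips to +; running = +13071.5913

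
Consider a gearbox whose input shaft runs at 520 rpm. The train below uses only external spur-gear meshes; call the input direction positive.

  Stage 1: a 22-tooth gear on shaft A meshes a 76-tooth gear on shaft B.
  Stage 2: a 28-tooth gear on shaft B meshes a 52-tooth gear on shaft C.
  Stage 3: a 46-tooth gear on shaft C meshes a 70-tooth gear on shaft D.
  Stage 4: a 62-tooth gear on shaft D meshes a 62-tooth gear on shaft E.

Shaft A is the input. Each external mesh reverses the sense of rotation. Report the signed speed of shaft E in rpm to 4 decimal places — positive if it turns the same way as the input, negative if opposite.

Stage 1 [22T→76T]: ω = 520.0000×22/76 = 150.5263 rpm, dir flips to −; running = −150.5263
Stage 2 [28T→52T]: ω = 150.5263×28/52 = 81.0526 rpm, dir flips to +; running = +81.0526
Stage 3 [46T→70T]: ω = 81.0526×46/70 = 53.2632 rpm, dir flips to −; running = −53.2632
Stage 4 [62T→62T]: ω = 53.2632×62/62 = 53.2632 rpm, dir flips to +; running = +53.2632

+53.2632 rpm (same as input, |ω| = 53.2632 rpm)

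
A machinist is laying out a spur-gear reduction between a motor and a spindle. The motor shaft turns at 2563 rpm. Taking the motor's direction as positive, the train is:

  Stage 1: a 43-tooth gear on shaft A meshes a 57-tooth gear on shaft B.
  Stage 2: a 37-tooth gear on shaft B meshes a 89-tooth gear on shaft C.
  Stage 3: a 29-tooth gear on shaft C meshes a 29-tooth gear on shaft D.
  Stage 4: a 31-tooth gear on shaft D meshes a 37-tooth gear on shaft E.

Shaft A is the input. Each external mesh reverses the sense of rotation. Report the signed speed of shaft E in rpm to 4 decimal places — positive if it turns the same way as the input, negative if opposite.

Stage 1 [43T→57T]: ω = 2563.0000×43/57 = 1933.4912 rpm, dir flips to −; running = −1933.4912
Stage 2 [37T→89T]: ω = 1933.4912×37/89 = 803.8110 rpm, dir flips to +; running = +803.8110
Stage 3 [29T→29T]: ω = 803.8110×29/29 = 803.8110 rpm, dir flips to −; running = −803.8110
Stage 4 [31T→37T]: ω = 803.8110×31/37 = 673.4632 rpm, dir flips to +; running = +673.4632

+673.4632 rpm (same as input, |ω| = 673.4632 rpm)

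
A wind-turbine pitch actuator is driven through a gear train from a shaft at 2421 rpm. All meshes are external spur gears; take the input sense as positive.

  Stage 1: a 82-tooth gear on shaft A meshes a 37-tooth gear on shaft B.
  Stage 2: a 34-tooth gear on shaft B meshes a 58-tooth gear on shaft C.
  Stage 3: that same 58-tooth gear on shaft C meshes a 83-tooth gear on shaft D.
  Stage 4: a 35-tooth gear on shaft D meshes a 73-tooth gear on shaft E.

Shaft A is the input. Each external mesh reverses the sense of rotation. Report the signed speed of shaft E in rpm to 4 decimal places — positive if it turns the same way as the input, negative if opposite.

+1053.7872 rpm (same as input, |ω| = 1053.7872 rpm)

Stage 1 [82T→37T]: ω = 2421.0000×82/37 = 5365.4595 rpm, dir flips to −; running = −5365.4595
Stage 2 [34T→58T]: ω = 5365.4595×34/58 = 3145.2693 rpm, dir flips to +; running = +3145.2693
Stage 3 [58T→83T]: ω = 3145.2693×58/83 = 2197.8991 rpm, dir flips to −; running = −2197.8991
Stage 4 [35T→73T]: ω = 2197.8991×35/73 = 1053.7872 rpm, dir flips to +; running = +1053.7872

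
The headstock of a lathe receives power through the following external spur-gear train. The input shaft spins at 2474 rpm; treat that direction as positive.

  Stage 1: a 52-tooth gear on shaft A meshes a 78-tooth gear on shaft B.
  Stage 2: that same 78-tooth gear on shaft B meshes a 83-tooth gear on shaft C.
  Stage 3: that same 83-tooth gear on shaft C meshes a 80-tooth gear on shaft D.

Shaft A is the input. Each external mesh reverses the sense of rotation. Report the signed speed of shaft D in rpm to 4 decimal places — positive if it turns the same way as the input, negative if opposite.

Stage 1 [52T→78T]: ω = 2474.0000×52/78 = 1649.3333 rpm, dir flips to −; running = −1649.3333
Stage 2 [78T→83T]: ω = 1649.3333×78/83 = 1549.9759 rpm, dir flips to +; running = +1549.9759
Stage 3 [83T→80T]: ω = 1549.9759×83/80 = 1608.1000 rpm, dir flips to −; running = −1608.1000

-1608.1000 rpm (opposite to input, |ω| = 1608.1000 rpm)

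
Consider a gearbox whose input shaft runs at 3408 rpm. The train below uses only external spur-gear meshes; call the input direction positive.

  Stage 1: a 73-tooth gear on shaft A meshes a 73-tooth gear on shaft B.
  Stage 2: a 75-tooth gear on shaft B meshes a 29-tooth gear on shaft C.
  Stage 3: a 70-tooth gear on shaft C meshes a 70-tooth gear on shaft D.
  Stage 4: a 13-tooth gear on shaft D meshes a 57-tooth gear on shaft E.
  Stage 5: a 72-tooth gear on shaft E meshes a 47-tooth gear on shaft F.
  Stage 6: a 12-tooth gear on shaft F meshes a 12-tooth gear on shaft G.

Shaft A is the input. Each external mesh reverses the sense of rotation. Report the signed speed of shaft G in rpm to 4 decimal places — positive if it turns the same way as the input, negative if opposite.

Stage 1 [73T→73T]: ω = 3408.0000×73/73 = 3408.0000 rpm, dir flips to −; running = −3408.0000
Stage 2 [75T→29T]: ω = 3408.0000×75/29 = 8813.7931 rpm, dir flips to +; running = +8813.7931
Stage 3 [70T→70T]: ω = 8813.7931×70/70 = 8813.7931 rpm, dir flips to −; running = −8813.7931
Stage 4 [13T→57T]: ω = 8813.7931×13/57 = 2010.1633 rpm, dir flips to +; running = +2010.1633
Stage 5 [72T→47T]: ω = 2010.1633×72/47 = 3079.3992 rpm, dir flips to −; running = −3079.3992
Stage 6 [12T→12T]: ω = 3079.3992×12/12 = 3079.3992 rpm, dir flips to +; running = +3079.3992

+3079.3992 rpm (same as input, |ω| = 3079.3992 rpm)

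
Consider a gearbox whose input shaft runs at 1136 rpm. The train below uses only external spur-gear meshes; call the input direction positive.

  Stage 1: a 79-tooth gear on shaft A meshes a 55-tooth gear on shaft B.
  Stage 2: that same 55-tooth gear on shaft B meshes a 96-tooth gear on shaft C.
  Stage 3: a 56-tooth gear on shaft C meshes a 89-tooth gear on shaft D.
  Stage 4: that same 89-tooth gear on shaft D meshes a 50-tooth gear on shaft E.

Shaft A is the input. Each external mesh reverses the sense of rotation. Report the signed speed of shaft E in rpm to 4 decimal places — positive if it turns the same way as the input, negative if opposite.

+1047.0133 rpm (same as input, |ω| = 1047.0133 rpm)

Stage 1 [79T→55T]: ω = 1136.0000×79/55 = 1631.7091 rpm, dir flips to −; running = −1631.7091
Stage 2 [55T→96T]: ω = 1631.7091×55/96 = 934.8333 rpm, dir flips to +; running = +934.8333
Stage 3 [56T→89T]: ω = 934.8333×56/89 = 588.2097 rpm, dir flips to −; running = −588.2097
Stage 4 [89T→50T]: ω = 588.2097×89/50 = 1047.0133 rpm, dir flips to +; running = +1047.0133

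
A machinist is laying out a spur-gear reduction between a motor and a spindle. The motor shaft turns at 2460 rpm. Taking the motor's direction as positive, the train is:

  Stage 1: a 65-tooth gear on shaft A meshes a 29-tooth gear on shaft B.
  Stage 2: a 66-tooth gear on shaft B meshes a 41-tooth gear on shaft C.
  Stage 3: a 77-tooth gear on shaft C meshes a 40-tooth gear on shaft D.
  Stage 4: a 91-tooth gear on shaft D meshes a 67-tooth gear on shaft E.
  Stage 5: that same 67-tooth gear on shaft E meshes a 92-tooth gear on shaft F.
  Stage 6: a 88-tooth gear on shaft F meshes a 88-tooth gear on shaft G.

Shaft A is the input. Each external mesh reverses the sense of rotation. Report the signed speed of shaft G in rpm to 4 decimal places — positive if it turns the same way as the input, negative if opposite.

+16900.3167 rpm (same as input, |ω| = 16900.3167 rpm)

Stage 1 [65T→29T]: ω = 2460.0000×65/29 = 5513.7931 rpm, dir flips to −; running = −5513.7931
Stage 2 [66T→41T]: ω = 5513.7931×66/41 = 8875.8621 rpm, dir flips to +; running = +8875.8621
Stage 3 [77T→40T]: ω = 8875.8621×77/40 = 17086.0345 rpm, dir flips to −; running = −17086.0345
Stage 4 [91T→67T]: ω = 17086.0345×91/67 = 23206.4050 rpm, dir flips to +; running = +23206.4050
Stage 5 [67T→92T]: ω = 23206.4050×67/92 = 16900.3167 rpm, dir flips to −; running = −16900.3167
Stage 6 [88T→88T]: ω = 16900.3167×88/88 = 16900.3167 rpm, dir flips to +; running = +16900.3167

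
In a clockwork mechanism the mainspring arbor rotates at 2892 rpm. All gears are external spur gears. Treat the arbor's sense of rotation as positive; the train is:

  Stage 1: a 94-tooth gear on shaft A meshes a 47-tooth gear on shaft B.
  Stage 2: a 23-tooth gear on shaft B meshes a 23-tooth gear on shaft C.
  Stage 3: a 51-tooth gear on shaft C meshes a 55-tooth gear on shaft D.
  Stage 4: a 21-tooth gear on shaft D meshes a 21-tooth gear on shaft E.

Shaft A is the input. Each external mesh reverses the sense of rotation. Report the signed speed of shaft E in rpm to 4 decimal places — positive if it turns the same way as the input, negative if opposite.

Stage 1 [94T→47T]: ω = 2892.0000×94/47 = 5784.0000 rpm, dir flips to −; running = −5784.0000
Stage 2 [23T→23T]: ω = 5784.0000×23/23 = 5784.0000 rpm, dir flips to +; running = +5784.0000
Stage 3 [51T→55T]: ω = 5784.0000×51/55 = 5363.3455 rpm, dir flips to −; running = −5363.3455
Stage 4 [21T→21T]: ω = 5363.3455×21/21 = 5363.3455 rpm, dir flips to +; running = +5363.3455

+5363.3455 rpm (same as input, |ω| = 5363.3455 rpm)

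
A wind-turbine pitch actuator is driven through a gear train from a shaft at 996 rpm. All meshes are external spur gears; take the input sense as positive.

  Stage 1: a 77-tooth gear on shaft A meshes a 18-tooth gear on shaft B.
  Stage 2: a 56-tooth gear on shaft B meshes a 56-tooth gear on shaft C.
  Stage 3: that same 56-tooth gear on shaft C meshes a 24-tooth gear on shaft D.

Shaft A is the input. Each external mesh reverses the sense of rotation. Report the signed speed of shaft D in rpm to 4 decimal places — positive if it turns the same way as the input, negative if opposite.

Stage 1 [77T→18T]: ω = 996.0000×77/18 = 4260.6667 rpm, dir flips to −; running = −4260.6667
Stage 2 [56T→56T]: ω = 4260.6667×56/56 = 4260.6667 rpm, dir flips to +; running = +4260.6667
Stage 3 [56T→24T]: ω = 4260.6667×56/24 = 9941.5556 rpm, dir flips to −; running = −9941.5556

-9941.5556 rpm (opposite to input, |ω| = 9941.5556 rpm)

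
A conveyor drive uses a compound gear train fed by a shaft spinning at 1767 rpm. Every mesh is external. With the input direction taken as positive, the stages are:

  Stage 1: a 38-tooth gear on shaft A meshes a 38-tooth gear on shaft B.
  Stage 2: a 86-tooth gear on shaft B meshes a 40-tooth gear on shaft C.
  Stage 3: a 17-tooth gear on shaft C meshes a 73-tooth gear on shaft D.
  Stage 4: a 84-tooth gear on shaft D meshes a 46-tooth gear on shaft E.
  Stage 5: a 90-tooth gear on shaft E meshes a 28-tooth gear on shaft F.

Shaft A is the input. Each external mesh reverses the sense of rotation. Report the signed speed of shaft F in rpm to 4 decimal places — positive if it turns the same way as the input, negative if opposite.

Stage 1 [38T→38T]: ω = 1767.0000×38/38 = 1767.0000 rpm, dir flips to −; running = −1767.0000
Stage 2 [86T→40T]: ω = 1767.0000×86/40 = 3799.0500 rpm, dir flips to +; running = +3799.0500
Stage 3 [17T→73T]: ω = 3799.0500×17/73 = 884.7103 rpm, dir flips to −; running = −884.7103
Stage 4 [84T→46T]: ω = 884.7103×84/46 = 1615.5579 rpm, dir flips to +; running = +1615.5579
Stage 5 [90T→28T]: ω = 1615.5579×90/28 = 5192.8647 rpm, dir flips to −; running = −5192.8647

-5192.8647 rpm (opposite to input, |ω| = 5192.8647 rpm)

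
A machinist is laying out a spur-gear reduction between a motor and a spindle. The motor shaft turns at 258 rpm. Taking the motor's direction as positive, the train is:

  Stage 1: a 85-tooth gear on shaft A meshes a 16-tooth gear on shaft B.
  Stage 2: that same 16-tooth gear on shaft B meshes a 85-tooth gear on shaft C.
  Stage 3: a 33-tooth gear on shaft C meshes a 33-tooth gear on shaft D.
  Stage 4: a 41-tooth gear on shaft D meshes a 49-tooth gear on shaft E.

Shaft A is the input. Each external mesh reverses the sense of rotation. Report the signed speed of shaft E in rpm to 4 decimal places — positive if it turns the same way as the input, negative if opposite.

+215.8776 rpm (same as input, |ω| = 215.8776 rpm)

Stage 1 [85T→16T]: ω = 258.0000×85/16 = 1370.6250 rpm, dir flips to −; running = −1370.6250
Stage 2 [16T→85T]: ω = 1370.6250×16/85 = 258.0000 rpm, dir flips to +; running = +258.0000
Stage 3 [33T→33T]: ω = 258.0000×33/33 = 258.0000 rpm, dir flips to −; running = −258.0000
Stage 4 [41T→49T]: ω = 258.0000×41/49 = 215.8776 rpm, dir flips to +; running = +215.8776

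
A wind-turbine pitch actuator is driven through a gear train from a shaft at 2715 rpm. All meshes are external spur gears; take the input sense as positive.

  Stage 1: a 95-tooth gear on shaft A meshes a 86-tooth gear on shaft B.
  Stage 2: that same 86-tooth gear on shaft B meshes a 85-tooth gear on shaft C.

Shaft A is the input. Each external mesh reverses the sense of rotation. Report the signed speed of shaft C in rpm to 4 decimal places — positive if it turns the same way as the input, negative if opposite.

+3034.4118 rpm (same as input, |ω| = 3034.4118 rpm)

Stage 1 [95T→86T]: ω = 2715.0000×95/86 = 2999.1279 rpm, dir flips to −; running = −2999.1279
Stage 2 [86T→85T]: ω = 2999.1279×86/85 = 3034.4118 rpm, dir flips to +; running = +3034.4118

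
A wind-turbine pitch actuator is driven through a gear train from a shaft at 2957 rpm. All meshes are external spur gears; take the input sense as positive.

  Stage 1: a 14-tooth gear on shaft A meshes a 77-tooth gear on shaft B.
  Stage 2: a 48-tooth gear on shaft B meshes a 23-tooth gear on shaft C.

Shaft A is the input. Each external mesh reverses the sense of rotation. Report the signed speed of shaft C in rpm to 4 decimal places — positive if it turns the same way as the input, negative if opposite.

Stage 1 [14T→77T]: ω = 2957.0000×14/77 = 537.6364 rpm, dir flips to −; running = −537.6364
Stage 2 [48T→23T]: ω = 537.6364×48/23 = 1122.0237 rpm, dir flips to +; running = +1122.0237

+1122.0237 rpm (same as input, |ω| = 1122.0237 rpm)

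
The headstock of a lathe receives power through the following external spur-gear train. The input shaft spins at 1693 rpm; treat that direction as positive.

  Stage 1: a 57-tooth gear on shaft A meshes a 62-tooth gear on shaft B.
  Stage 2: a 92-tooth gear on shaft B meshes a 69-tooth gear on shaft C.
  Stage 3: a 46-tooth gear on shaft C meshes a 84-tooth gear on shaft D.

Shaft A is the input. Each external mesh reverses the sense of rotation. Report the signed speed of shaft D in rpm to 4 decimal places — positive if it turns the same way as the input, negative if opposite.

-1136.4685 rpm (opposite to input, |ω| = 1136.4685 rpm)

Stage 1 [57T→62T]: ω = 1693.0000×57/62 = 1556.4677 rpm, dir flips to −; running = −1556.4677
Stage 2 [92T→69T]: ω = 1556.4677×92/69 = 2075.2903 rpm, dir flips to +; running = +2075.2903
Stage 3 [46T→84T]: ω = 2075.2903×46/84 = 1136.4685 rpm, dir flips to −; running = −1136.4685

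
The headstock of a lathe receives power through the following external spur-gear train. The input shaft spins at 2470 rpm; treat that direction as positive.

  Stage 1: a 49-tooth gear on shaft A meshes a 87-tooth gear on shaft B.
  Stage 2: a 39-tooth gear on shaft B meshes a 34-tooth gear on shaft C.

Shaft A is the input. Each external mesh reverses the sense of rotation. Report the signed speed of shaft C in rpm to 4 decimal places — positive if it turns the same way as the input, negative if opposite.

Stage 1 [49T→87T]: ω = 2470.0000×49/87 = 1391.1494 rpm, dir flips to −; running = −1391.1494
Stage 2 [39T→34T]: ω = 1391.1494×39/34 = 1595.7302 rpm, dir flips to +; running = +1595.7302

+1595.7302 rpm (same as input, |ω| = 1595.7302 rpm)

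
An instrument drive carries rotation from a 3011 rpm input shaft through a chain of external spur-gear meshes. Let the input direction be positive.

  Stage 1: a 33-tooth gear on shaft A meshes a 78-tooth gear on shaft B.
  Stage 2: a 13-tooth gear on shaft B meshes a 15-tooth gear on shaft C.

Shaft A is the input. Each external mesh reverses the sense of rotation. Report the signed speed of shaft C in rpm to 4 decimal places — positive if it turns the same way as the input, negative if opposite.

+1104.0333 rpm (same as input, |ω| = 1104.0333 rpm)

Stage 1 [33T→78T]: ω = 3011.0000×33/78 = 1273.8846 rpm, dir flips to −; running = −1273.8846
Stage 2 [13T→15T]: ω = 1273.8846×13/15 = 1104.0333 rpm, dir flips to +; running = +1104.0333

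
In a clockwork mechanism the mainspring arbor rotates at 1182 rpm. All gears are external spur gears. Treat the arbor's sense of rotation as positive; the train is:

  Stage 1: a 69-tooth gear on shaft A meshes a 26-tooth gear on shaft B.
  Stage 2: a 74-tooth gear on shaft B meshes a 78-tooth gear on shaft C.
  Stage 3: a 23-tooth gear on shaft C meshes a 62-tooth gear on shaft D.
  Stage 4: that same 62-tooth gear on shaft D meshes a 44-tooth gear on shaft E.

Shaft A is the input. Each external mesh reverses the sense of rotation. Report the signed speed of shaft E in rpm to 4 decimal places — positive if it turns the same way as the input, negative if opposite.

Stage 1 [69T→26T]: ω = 1182.0000×69/26 = 3136.8462 rpm, dir flips to −; running = −3136.8462
Stage 2 [74T→78T]: ω = 3136.8462×74/78 = 2975.9822 rpm, dir flips to +; running = +2975.9822
Stage 3 [23T→62T]: ω = 2975.9822×23/62 = 1103.9934 rpm, dir flips to −; running = −1103.9934
Stage 4 [62T→44T]: ω = 1103.9934×62/44 = 1555.6271 rpm, dir flips to +; running = +1555.6271

+1555.6271 rpm (same as input, |ω| = 1555.6271 rpm)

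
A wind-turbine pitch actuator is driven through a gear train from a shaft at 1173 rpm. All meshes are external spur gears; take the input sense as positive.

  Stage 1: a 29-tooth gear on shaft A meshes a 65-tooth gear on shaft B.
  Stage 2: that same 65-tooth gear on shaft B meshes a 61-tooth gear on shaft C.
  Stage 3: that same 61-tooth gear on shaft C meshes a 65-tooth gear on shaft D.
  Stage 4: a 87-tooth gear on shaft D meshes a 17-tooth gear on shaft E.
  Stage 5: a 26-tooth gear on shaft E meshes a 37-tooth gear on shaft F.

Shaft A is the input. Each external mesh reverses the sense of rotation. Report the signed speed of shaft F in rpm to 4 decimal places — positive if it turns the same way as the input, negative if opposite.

Stage 1 [29T→65T]: ω = 1173.0000×29/65 = 523.3385 rpm, dir flips to −; running = −523.3385
Stage 2 [65T→61T]: ω = 523.3385×65/61 = 557.6557 rpm, dir flips to +; running = +557.6557
Stage 3 [61T→65T]: ω = 557.6557×61/65 = 523.3385 rpm, dir flips to −; running = −523.3385
Stage 4 [87T→17T]: ω = 523.3385×87/17 = 2678.2615 rpm, dir flips to +; running = +2678.2615
Stage 5 [26T→37T]: ω = 2678.2615×26/37 = 1882.0216 rpm, dir flips to −; running = −1882.0216

-1882.0216 rpm (opposite to input, |ω| = 1882.0216 rpm)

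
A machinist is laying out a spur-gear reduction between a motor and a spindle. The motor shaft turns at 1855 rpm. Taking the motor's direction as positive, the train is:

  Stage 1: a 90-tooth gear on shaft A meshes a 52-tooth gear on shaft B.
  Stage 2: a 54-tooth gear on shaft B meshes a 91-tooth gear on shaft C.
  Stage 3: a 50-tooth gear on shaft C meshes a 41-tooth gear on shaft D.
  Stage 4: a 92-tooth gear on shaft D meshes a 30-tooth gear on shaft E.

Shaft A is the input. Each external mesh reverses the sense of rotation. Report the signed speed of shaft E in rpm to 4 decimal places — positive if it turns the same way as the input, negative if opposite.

Stage 1 [90T→52T]: ω = 1855.0000×90/52 = 3210.5769 rpm, dir flips to −; running = −3210.5769
Stage 2 [54T→91T]: ω = 3210.5769×54/91 = 1905.1775 rpm, dir flips to +; running = +1905.1775
Stage 3 [50T→41T]: ω = 1905.1775×50/41 = 2323.3872 rpm, dir flips to −; running = −2323.3872
Stage 4 [92T→30T]: ω = 2323.3872×92/30 = 7125.0541 rpm, dir flips to +; running = +7125.0541

+7125.0541 rpm (same as input, |ω| = 7125.0541 rpm)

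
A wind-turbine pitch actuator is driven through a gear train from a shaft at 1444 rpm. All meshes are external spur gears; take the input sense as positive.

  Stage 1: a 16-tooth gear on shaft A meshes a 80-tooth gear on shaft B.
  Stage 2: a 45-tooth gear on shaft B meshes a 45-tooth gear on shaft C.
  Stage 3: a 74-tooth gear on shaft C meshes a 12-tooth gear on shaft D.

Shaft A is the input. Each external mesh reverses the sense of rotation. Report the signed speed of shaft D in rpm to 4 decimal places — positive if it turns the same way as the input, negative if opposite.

-1780.9333 rpm (opposite to input, |ω| = 1780.9333 rpm)

Stage 1 [16T→80T]: ω = 1444.0000×16/80 = 288.8000 rpm, dir flips to −; running = −288.8000
Stage 2 [45T→45T]: ω = 288.8000×45/45 = 288.8000 rpm, dir flips to +; running = +288.8000
Stage 3 [74T→12T]: ω = 288.8000×74/12 = 1780.9333 rpm, dir flips to −; running = −1780.9333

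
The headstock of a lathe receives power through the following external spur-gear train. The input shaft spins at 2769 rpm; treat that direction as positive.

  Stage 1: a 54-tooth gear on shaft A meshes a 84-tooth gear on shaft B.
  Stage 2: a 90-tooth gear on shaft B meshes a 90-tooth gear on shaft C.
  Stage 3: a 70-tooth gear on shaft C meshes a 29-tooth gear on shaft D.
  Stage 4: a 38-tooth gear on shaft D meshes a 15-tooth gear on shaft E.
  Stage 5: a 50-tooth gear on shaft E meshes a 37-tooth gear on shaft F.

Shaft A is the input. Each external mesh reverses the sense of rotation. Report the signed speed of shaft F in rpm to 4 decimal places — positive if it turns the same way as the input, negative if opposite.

-14709.5061 rpm (opposite to input, |ω| = 14709.5061 rpm)

Stage 1 [54T→84T]: ω = 2769.0000×54/84 = 1780.0714 rpm, dir flips to −; running = −1780.0714
Stage 2 [90T→90T]: ω = 1780.0714×90/90 = 1780.0714 rpm, dir flips to +; running = +1780.0714
Stage 3 [70T→29T]: ω = 1780.0714×70/29 = 4296.7241 rpm, dir flips to −; running = −4296.7241
Stage 4 [38T→15T]: ω = 4296.7241×38/15 = 10885.0345 rpm, dir flips to +; running = +10885.0345
Stage 5 [50T→37T]: ω = 10885.0345×50/37 = 14709.5061 rpm, dir flips to −; running = −14709.5061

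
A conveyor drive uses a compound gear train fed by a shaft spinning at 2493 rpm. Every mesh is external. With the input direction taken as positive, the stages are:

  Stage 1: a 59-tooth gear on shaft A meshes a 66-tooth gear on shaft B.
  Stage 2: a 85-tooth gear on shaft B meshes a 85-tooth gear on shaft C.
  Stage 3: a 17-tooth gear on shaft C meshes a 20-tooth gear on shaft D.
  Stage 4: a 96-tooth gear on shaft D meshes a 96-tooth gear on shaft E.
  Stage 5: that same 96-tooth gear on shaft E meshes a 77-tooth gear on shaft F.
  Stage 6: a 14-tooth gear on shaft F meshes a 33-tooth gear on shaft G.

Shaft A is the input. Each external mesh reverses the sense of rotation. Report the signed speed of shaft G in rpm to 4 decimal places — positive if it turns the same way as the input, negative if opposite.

+1001.9450 rpm (same as input, |ω| = 1001.9450 rpm)

Stage 1 [59T→66T]: ω = 2493.0000×59/66 = 2228.5909 rpm, dir flips to −; running = −2228.5909
Stage 2 [85T→85T]: ω = 2228.5909×85/85 = 2228.5909 rpm, dir flips to +; running = +2228.5909
Stage 3 [17T→20T]: ω = 2228.5909×17/20 = 1894.3023 rpm, dir flips to −; running = −1894.3023
Stage 4 [96T→96T]: ω = 1894.3023×96/96 = 1894.3023 rpm, dir flips to +; running = +1894.3023
Stage 5 [96T→77T]: ω = 1894.3023×96/77 = 2361.7275 rpm, dir flips to −; running = −2361.7275
Stage 6 [14T→33T]: ω = 2361.7275×14/33 = 1001.9450 rpm, dir flips to +; running = +1001.9450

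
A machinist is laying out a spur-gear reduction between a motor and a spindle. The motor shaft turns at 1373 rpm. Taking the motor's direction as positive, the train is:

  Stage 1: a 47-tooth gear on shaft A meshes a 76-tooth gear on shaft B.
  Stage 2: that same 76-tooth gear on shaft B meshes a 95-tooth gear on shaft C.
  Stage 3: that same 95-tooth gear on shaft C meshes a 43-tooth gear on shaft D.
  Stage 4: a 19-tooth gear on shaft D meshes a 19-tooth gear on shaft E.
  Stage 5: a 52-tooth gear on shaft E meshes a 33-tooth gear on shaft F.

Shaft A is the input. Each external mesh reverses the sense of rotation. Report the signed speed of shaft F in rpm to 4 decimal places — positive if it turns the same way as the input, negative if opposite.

-2364.7724 rpm (opposite to input, |ω| = 2364.7724 rpm)

Stage 1 [47T→76T]: ω = 1373.0000×47/76 = 849.0921 rpm, dir flips to −; running = −849.0921
Stage 2 [76T→95T]: ω = 849.0921×76/95 = 679.2737 rpm, dir flips to +; running = +679.2737
Stage 3 [95T→43T]: ω = 679.2737×95/43 = 1500.7209 rpm, dir flips to −; running = −1500.7209
Stage 4 [19T→19T]: ω = 1500.7209×19/19 = 1500.7209 rpm, dir flips to +; running = +1500.7209
Stage 5 [52T→33T]: ω = 1500.7209×52/33 = 2364.7724 rpm, dir flips to −; running = −2364.7724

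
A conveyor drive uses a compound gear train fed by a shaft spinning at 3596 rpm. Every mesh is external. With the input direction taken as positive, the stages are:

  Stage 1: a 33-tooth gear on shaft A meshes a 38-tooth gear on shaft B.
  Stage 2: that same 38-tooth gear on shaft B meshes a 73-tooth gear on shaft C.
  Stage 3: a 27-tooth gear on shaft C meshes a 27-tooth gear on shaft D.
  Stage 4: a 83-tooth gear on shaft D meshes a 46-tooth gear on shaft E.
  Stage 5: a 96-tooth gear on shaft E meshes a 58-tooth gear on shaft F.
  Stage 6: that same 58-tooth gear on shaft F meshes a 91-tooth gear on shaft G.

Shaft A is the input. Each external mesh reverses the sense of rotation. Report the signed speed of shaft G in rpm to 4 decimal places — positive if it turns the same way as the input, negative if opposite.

Stage 1 [33T→38T]: ω = 3596.0000×33/38 = 3122.8421 rpm, dir flips to −; running = −3122.8421
Stage 2 [38T→73T]: ω = 3122.8421×38/73 = 1625.5890 rpm, dir flips to +; running = +1625.5890
Stage 3 [27T→27T]: ω = 1625.5890×27/27 = 1625.5890 rpm, dir flips to −; running = −1625.5890
Stage 4 [83T→46T]: ω = 1625.5890×83/46 = 2933.1281 rpm, dir flips to +; running = +2933.1281
Stage 5 [96T→58T]: ω = 2933.1281×96/58 = 4854.8326 rpm, dir flips to −; running = −4854.8326
Stage 6 [58T→91T]: ω = 4854.8326×58/91 = 3094.2889 rpm, dir flips to +; running = +3094.2889

+3094.2889 rpm (same as input, |ω| = 3094.2889 rpm)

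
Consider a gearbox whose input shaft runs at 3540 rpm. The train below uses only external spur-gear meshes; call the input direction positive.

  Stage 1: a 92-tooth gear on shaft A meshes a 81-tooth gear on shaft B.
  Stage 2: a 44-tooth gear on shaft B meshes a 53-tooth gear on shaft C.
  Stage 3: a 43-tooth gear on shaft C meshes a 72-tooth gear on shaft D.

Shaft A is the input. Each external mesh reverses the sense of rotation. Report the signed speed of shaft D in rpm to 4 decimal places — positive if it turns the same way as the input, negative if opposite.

Stage 1 [92T→81T]: ω = 3540.0000×92/81 = 4020.7407 rpm, dir flips to −; running = −4020.7407
Stage 2 [44T→53T]: ω = 4020.7407×44/53 = 3337.9734 rpm, dir flips to +; running = +3337.9734
Stage 3 [43T→72T]: ω = 3337.9734×43/72 = 1993.5119 rpm, dir flips to −; running = −1993.5119

-1993.5119 rpm (opposite to input, |ω| = 1993.5119 rpm)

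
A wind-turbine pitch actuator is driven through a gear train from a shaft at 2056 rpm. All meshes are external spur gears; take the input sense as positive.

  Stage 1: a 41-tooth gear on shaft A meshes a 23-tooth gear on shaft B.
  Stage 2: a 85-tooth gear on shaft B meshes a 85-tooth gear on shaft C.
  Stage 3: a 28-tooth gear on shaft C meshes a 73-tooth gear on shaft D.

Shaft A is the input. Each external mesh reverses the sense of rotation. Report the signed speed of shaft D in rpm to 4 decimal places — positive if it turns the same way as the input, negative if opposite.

-1405.7701 rpm (opposite to input, |ω| = 1405.7701 rpm)

Stage 1 [41T→23T]: ω = 2056.0000×41/23 = 3665.0435 rpm, dir flips to −; running = −3665.0435
Stage 2 [85T→85T]: ω = 3665.0435×85/85 = 3665.0435 rpm, dir flips to +; running = +3665.0435
Stage 3 [28T→73T]: ω = 3665.0435×28/73 = 1405.7701 rpm, dir flips to −; running = −1405.7701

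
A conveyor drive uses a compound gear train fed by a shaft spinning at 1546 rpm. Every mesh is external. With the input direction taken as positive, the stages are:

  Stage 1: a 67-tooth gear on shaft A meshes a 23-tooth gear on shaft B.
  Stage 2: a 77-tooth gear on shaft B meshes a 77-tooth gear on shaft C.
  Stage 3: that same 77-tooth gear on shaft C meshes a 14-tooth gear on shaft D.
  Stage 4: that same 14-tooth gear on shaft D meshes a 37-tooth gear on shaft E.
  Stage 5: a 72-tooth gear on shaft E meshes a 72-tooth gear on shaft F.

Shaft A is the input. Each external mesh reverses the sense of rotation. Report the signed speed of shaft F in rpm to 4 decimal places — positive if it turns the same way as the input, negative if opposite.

-9372.2844 rpm (opposite to input, |ω| = 9372.2844 rpm)

Stage 1 [67T→23T]: ω = 1546.0000×67/23 = 4503.5652 rpm, dir flips to −; running = −4503.5652
Stage 2 [77T→77T]: ω = 4503.5652×77/77 = 4503.5652 rpm, dir flips to +; running = +4503.5652
Stage 3 [77T→14T]: ω = 4503.5652×77/14 = 24769.6087 rpm, dir flips to −; running = −24769.6087
Stage 4 [14T→37T]: ω = 24769.6087×14/37 = 9372.2844 rpm, dir flips to +; running = +9372.2844
Stage 5 [72T→72T]: ω = 9372.2844×72/72 = 9372.2844 rpm, dir flips to −; running = −9372.2844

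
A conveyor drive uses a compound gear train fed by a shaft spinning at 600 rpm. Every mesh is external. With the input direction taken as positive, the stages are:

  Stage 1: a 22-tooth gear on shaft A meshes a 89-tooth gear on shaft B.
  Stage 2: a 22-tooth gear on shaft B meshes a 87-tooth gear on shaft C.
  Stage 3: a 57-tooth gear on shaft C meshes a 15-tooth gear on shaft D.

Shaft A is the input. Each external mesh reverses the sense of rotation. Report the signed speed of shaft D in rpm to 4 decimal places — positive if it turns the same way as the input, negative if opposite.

-142.5184 rpm (opposite to input, |ω| = 142.5184 rpm)

Stage 1 [22T→89T]: ω = 600.0000×22/89 = 148.3146 rpm, dir flips to −; running = −148.3146
Stage 2 [22T→87T]: ω = 148.3146×22/87 = 37.5048 rpm, dir flips to +; running = +37.5048
Stage 3 [57T→15T]: ω = 37.5048×57/15 = 142.5184 rpm, dir flips to −; running = −142.5184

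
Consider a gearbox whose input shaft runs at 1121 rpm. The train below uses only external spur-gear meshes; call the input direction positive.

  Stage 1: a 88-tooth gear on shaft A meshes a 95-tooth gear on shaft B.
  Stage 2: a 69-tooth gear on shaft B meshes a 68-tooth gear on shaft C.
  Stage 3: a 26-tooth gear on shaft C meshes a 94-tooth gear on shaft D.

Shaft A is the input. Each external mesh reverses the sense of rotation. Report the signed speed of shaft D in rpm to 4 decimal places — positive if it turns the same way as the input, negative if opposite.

Stage 1 [88T→95T]: ω = 1121.0000×88/95 = 1038.4000 rpm, dir flips to −; running = −1038.4000
Stage 2 [69T→68T]: ω = 1038.4000×69/68 = 1053.6706 rpm, dir flips to +; running = +1053.6706
Stage 3 [26T→94T]: ω = 1053.6706×26/94 = 291.4408 rpm, dir flips to −; running = −291.4408

-291.4408 rpm (opposite to input, |ω| = 291.4408 rpm)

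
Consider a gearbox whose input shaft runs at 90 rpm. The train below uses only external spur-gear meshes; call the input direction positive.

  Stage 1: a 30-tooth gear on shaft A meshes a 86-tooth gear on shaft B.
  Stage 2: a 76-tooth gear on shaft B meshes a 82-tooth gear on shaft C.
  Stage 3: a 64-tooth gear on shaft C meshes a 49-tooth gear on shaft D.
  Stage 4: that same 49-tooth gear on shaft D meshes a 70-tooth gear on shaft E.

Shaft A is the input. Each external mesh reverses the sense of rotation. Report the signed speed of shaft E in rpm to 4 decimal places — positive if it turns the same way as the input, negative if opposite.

Stage 1 [30T→86T]: ω = 90.0000×30/86 = 31.3953 rpm, dir flips to −; running = −31.3953
Stage 2 [76T→82T]: ω = 31.3953×76/82 = 29.0981 rpm, dir flips to +; running = +29.0981
Stage 3 [64T→49T]: ω = 29.0981×64/49 = 38.0057 rpm, dir flips to −; running = −38.0057
Stage 4 [49T→70T]: ω = 38.0057×49/70 = 26.6040 rpm, dir flips to +; running = +26.6040

+26.6040 rpm (same as input, |ω| = 26.6040 rpm)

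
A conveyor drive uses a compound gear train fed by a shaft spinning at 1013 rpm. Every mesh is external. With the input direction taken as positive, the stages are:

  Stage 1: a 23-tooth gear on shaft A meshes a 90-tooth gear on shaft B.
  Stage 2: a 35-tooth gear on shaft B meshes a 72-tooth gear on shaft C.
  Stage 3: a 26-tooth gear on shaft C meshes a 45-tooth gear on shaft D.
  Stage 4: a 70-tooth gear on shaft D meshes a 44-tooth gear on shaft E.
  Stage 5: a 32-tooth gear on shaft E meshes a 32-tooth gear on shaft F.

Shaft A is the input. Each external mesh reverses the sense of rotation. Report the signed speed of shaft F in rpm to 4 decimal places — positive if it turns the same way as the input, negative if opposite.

-115.6742 rpm (opposite to input, |ω| = 115.6742 rpm)

Stage 1 [23T→90T]: ω = 1013.0000×23/90 = 258.8778 rpm, dir flips to −; running = −258.8778
Stage 2 [35T→72T]: ω = 258.8778×35/72 = 125.8434 rpm, dir flips to +; running = +125.8434
Stage 3 [26T→45T]: ω = 125.8434×26/45 = 72.7095 rpm, dir flips to −; running = −72.7095
Stage 4 [70T→44T]: ω = 72.7095×70/44 = 115.6742 rpm, dir flips to +; running = +115.6742
Stage 5 [32T→32T]: ω = 115.6742×32/32 = 115.6742 rpm, dir flips to −; running = −115.6742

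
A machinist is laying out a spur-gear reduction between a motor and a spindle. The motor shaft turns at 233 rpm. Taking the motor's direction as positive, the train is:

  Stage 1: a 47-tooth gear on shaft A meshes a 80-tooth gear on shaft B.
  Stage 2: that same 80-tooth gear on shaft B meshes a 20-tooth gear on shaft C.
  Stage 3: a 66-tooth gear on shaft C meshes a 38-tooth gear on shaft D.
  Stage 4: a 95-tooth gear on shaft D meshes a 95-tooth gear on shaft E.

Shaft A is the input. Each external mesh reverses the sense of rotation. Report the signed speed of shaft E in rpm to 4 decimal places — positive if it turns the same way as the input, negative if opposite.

+951.0079 rpm (same as input, |ω| = 951.0079 rpm)

Stage 1 [47T→80T]: ω = 233.0000×47/80 = 136.8875 rpm, dir flips to −; running = −136.8875
Stage 2 [80T→20T]: ω = 136.8875×80/20 = 547.5500 rpm, dir flips to +; running = +547.5500
Stage 3 [66T→38T]: ω = 547.5500×66/38 = 951.0079 rpm, dir flips to −; running = −951.0079
Stage 4 [95T→95T]: ω = 951.0079×95/95 = 951.0079 rpm, dir flips to +; running = +951.0079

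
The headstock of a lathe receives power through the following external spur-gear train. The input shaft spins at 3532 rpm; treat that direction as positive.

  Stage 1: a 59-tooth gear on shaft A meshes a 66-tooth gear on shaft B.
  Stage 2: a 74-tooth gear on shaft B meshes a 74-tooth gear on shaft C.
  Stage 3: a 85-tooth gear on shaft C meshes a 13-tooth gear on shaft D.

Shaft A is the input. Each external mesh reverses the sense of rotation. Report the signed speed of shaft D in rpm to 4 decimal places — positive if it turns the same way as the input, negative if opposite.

-20644.4988 rpm (opposite to input, |ω| = 20644.4988 rpm)

Stage 1 [59T→66T]: ω = 3532.0000×59/66 = 3157.3939 rpm, dir flips to −; running = −3157.3939
Stage 2 [74T→74T]: ω = 3157.3939×74/74 = 3157.3939 rpm, dir flips to +; running = +3157.3939
Stage 3 [85T→13T]: ω = 3157.3939×85/13 = 20644.4988 rpm, dir flips to −; running = −20644.4988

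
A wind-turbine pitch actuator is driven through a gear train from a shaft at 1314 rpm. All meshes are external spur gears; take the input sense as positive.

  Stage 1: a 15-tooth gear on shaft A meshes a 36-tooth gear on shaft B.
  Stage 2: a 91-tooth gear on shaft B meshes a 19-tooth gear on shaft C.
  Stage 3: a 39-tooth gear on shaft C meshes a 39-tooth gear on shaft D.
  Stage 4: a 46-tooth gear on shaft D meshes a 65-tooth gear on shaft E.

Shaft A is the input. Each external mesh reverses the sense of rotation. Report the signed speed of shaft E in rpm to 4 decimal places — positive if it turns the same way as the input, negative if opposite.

Stage 1 [15T→36T]: ω = 1314.0000×15/36 = 547.5000 rpm, dir flips to −; running = −547.5000
Stage 2 [91T→19T]: ω = 547.5000×91/19 = 2622.2368 rpm, dir flips to +; running = +2622.2368
Stage 3 [39T→39T]: ω = 2622.2368×39/39 = 2622.2368 rpm, dir flips to −; running = −2622.2368
Stage 4 [46T→65T]: ω = 2622.2368×46/65 = 1855.7368 rpm, dir flips to +; running = +1855.7368

+1855.7368 rpm (same as input, |ω| = 1855.7368 rpm)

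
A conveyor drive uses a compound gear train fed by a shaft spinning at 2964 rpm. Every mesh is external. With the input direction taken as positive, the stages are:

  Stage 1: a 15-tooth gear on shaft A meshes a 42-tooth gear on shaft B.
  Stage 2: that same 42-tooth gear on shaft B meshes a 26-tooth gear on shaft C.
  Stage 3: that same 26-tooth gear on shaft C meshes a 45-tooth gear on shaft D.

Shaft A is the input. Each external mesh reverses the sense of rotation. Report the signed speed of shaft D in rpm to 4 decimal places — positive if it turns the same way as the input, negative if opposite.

-988.0000 rpm (opposite to input, |ω| = 988.0000 rpm)

Stage 1 [15T→42T]: ω = 2964.0000×15/42 = 1058.5714 rpm, dir flips to −; running = −1058.5714
Stage 2 [42T→26T]: ω = 1058.5714×42/26 = 1710.0000 rpm, dir flips to +; running = +1710.0000
Stage 3 [26T→45T]: ω = 1710.0000×26/45 = 988.0000 rpm, dir flips to −; running = −988.0000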